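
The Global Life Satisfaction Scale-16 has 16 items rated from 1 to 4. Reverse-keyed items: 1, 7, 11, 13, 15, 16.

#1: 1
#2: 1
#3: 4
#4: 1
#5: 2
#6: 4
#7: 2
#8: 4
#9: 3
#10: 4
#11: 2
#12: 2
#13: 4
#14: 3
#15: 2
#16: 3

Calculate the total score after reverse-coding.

44

Reverse-coded items (on a 1–4 scale, reversed = 5 − raw):
  item 1: 5 − 1 = 4
  item 7: 5 − 2 = 3
  item 11: 5 − 2 = 3
  item 13: 5 − 4 = 1
  item 15: 5 − 2 = 3
  item 16: 5 − 3 = 2
Scored items: 4, 1, 4, 1, 2, 4, 3, 4, 3, 4, 3, 2, 1, 3, 3, 2
Total = 4 + 1 + 4 + 1 + 2 + 4 + 3 + 4 + 3 + 4 + 3 + 2 + 1 + 3 + 3 + 2 = 44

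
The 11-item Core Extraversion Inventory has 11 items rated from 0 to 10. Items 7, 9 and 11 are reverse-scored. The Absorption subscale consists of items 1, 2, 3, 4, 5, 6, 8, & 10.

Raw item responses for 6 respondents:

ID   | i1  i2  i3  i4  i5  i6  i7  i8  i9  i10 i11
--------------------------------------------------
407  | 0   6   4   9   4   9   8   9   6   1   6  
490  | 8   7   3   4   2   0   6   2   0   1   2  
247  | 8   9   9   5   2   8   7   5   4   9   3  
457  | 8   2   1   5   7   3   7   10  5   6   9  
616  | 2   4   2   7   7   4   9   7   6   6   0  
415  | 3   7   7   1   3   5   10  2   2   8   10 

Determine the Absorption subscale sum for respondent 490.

27

Respondent 490 raw: 8, 7, 3, 4, 2, 0, 6, 2, 0, 1, 2.
Absorption items: 1, 2, 3, 4, 5, 6, 8, 10.
Reverse-coded (reversed = (0+10) − raw = 10 − raw):
  item 1: 8
  item 2: 7
  item 3: 3
  item 4: 4
  item 5: 2
  item 6: 0
  item 8: 2
  item 10: 1
Sum = 8 + 7 + 3 + 4 + 2 + 0 + 2 + 1 = 27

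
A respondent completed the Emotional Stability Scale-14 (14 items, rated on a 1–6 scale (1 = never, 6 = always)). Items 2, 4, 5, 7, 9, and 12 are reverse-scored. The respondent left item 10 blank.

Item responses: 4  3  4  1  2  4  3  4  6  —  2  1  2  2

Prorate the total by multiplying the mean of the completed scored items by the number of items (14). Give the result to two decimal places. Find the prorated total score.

Reverse-coded (reverse-coded value = 7 − response):
  item 2: 7 − 3 = 4
  item 4: 7 − 1 = 6
  item 5: 7 − 2 = 5
  item 7: 7 − 3 = 4
  item 9: 7 − 6 = 1
  item 12: 7 − 1 = 6
Completed scored items (13 of 14): 4, 4, 4, 6, 5, 4, 4, 4, 1, 2, 6, 2, 2; sum = 48.
Person mean = 48 / 13 ≈ 3.6923
Prorated total = (48 / 13) × 14 = 51.69 (to 2 dp)

51.69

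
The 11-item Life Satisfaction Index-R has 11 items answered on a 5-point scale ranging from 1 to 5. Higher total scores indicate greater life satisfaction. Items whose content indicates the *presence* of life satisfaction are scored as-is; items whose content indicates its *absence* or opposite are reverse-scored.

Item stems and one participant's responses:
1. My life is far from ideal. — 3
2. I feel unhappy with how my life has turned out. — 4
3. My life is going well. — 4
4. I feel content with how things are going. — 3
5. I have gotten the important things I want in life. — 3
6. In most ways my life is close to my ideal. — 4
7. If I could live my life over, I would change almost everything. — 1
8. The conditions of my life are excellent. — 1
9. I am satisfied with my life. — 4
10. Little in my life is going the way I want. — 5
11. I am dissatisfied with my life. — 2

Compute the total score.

Items 1, 2, 7, 10, 11 describe the absence/opposite of life satisfaction → reverse-score.
reversed = (1+5) − raw = 6 − raw.
  item 1: 6 − 3 = 3
  item 2: 6 − 4 = 2
  item 3: 4
  item 4: 3
  item 5: 3
  item 6: 4
  item 7: 6 − 1 = 5
  item 8: 1
  item 9: 4
  item 10: 6 − 5 = 1
  item 11: 6 − 2 = 4
Total = 3 + 2 + 4 + 3 + 3 + 4 + 5 + 1 + 4 + 1 + 4 = 34

34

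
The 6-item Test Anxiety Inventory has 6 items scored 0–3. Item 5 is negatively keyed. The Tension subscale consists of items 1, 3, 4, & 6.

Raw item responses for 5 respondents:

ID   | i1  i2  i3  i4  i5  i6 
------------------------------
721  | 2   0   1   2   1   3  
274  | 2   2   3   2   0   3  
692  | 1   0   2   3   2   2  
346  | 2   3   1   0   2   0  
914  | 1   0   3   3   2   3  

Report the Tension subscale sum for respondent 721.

8

Respondent 721 raw: 2, 0, 1, 2, 1, 3.
Tension items: 1, 3, 4, 6.
Reverse-coded (on a 0–3 scale, reversed = 3 − raw):
  item 1: 2
  item 3: 1
  item 4: 2
  item 6: 3
Sum = 2 + 1 + 2 + 3 = 8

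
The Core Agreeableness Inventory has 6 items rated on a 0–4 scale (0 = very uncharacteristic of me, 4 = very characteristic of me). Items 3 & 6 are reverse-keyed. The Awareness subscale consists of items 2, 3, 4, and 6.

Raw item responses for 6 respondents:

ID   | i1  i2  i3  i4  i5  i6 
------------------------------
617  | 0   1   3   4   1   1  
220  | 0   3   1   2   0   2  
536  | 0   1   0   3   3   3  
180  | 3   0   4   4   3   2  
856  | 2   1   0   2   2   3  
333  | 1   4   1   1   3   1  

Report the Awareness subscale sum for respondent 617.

Respondent 617 raw: 0, 1, 3, 4, 1, 1.
Awareness items: 2, 3, 4, 6.
Reverse-coded (reverse-coded value = 4 − response):
  item 2: 1
  item 3: 4 − 3 = 1
  item 4: 4
  item 6: 4 − 1 = 3
Sum = 1 + 1 + 4 + 3 = 9

9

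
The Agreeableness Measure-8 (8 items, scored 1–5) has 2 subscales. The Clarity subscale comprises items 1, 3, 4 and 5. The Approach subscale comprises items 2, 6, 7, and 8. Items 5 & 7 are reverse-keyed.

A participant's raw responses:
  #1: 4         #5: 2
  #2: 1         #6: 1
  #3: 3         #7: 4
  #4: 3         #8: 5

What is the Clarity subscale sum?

14

Clarity items: 1, 3, 4, 5.
Of these, item 5 is reverse-keyed; on a 1–5 scale, reversed = 6 − raw.
  item 1: 4
  item 3: 3
  item 4: 3
  item 5: 6 − 2 = 4
Sum = 4 + 3 + 3 + 4 = 14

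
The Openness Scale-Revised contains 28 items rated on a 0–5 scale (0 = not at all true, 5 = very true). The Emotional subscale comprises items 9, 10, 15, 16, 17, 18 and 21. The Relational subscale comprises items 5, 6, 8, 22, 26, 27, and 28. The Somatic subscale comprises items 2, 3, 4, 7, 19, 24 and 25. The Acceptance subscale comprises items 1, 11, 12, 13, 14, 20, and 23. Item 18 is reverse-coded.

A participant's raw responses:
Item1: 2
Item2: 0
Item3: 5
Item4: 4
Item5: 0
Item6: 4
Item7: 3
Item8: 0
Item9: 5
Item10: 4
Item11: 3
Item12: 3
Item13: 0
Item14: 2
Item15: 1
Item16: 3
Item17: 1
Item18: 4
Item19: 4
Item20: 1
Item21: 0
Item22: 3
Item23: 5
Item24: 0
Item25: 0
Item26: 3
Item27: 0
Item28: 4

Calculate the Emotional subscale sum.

15

Emotional items: 9, 10, 15, 16, 17, 18, 21.
Of these, item 18 is reverse-coded; reversed = (0+5) − raw = 5 − raw.
  item 9: 5
  item 10: 4
  item 15: 1
  item 16: 3
  item 17: 1
  item 18: 5 − 4 = 1
  item 21: 0
Sum = 5 + 4 + 1 + 3 + 1 + 1 + 0 = 15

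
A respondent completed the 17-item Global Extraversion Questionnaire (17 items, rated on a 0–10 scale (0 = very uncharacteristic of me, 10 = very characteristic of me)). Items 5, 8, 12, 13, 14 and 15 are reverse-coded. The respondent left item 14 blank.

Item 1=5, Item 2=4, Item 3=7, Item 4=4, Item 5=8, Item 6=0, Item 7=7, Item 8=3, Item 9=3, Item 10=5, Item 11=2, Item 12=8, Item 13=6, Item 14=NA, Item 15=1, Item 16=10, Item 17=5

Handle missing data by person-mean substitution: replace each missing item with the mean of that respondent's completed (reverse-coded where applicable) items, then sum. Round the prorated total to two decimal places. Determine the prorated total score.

80.75

Reverse-coded (reversed = (0+10) − raw = 10 − raw):
  item 5: 10 − 8 = 2
  item 8: 10 − 3 = 7
  item 12: 10 − 8 = 2
  item 13: 10 − 6 = 4
  item 15: 10 − 1 = 9
Completed scored items (16 of 17): 5, 4, 7, 4, 2, 0, 7, 7, 3, 5, 2, 2, 4, 9, 10, 5; sum = 76.
Person mean = 76 / 16 ≈ 4.7500
Prorated total = (76 / 16) × 17 = 80.75 (to 2 dp)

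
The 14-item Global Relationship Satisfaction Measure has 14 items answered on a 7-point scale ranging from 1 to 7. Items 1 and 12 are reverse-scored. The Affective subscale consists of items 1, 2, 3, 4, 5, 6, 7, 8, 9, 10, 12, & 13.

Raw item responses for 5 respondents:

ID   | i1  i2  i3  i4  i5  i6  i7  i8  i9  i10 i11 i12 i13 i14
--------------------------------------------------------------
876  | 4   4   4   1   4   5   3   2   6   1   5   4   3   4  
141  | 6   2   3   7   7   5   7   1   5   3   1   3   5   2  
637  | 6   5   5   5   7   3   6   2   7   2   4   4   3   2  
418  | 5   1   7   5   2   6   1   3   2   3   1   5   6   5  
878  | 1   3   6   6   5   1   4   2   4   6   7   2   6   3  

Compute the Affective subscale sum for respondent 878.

56

Respondent 878 raw: 1, 3, 6, 6, 5, 1, 4, 2, 4, 6, 7, 2, 6, 3.
Affective items: 1, 2, 3, 4, 5, 6, 7, 8, 9, 10, 12, 13.
Reverse-coded (reverse-coded value = 8 − response):
  item 1: 8 − 1 = 7
  item 2: 3
  item 3: 6
  item 4: 6
  item 5: 5
  item 6: 1
  item 7: 4
  item 8: 2
  item 9: 4
  item 10: 6
  item 12: 8 − 2 = 6
  item 13: 6
Sum = 7 + 3 + 6 + 6 + 5 + 1 + 4 + 2 + 4 + 6 + 6 + 6 = 56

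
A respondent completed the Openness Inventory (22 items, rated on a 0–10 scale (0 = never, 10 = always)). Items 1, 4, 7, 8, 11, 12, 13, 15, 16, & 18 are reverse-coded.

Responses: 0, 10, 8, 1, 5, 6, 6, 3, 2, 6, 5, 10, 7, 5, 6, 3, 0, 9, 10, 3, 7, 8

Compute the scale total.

120

Reverse-coded items (reverse-coded value = 10 − response):
  item 1: 10 − 0 = 10
  item 4: 10 − 1 = 9
  item 7: 10 − 6 = 4
  item 8: 10 − 3 = 7
  item 11: 10 − 5 = 5
  item 12: 10 − 10 = 0
  item 13: 10 − 7 = 3
  item 15: 10 − 6 = 4
  item 16: 10 − 3 = 7
  item 18: 10 − 9 = 1
Scored responses: 10, 10, 8, 9, 5, 6, 4, 7, 2, 6, 5, 0, 3, 5, 4, 7, 0, 1, 10, 3, 7, 8
Total = 10 + 10 + 8 + 9 + 5 + 6 + 4 + 7 + 2 + 6 + 5 + 0 + 3 + 5 + 4 + 7 + 0 + 1 + 10 + 3 + 7 + 8 = 120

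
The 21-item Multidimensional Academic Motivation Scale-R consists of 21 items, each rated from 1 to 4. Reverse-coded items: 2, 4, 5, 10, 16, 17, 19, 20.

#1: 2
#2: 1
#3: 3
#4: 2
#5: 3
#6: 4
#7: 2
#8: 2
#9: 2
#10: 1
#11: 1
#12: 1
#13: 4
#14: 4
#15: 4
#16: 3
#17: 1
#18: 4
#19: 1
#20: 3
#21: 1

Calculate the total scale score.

Reversing items 2, 4, 5, 10, 16, 17, 19, and 20 with 5 − raw:
Total = 2 + (5−1) + 3 + (5−2) + (5−3) + 4 + 2 + 2 + 2 + (5−1) + 1 + 1 + 4 + 4 + 4 + (5−3) + (5−1) + 4 + (5−1) + (5−3) + 1
      = 2 + 4 + 3 + 3 + 2 + 4 + 2 + 2 + 2 + 4 + 1 + 1 + 4 + 4 + 4 + 2 + 4 + 4 + 4 + 2 + 1 = 59

59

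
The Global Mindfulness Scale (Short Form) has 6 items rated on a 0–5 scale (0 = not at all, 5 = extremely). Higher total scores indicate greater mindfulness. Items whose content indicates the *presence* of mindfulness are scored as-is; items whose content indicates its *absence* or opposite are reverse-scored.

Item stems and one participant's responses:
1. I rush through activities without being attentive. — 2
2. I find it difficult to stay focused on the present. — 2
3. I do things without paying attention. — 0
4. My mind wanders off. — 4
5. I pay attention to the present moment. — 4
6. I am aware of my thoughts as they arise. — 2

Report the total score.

Items 1, 2, 3, 4 describe the absence/opposite of mindfulness → reverse-score.
reversed = (0+5) − raw = 5 − raw.
  item 1: 5 − 2 = 3
  item 2: 5 − 2 = 3
  item 3: 5 − 0 = 5
  item 4: 5 − 4 = 1
  item 5: 4
  item 6: 2
Total = 3 + 3 + 5 + 1 + 4 + 2 = 18

18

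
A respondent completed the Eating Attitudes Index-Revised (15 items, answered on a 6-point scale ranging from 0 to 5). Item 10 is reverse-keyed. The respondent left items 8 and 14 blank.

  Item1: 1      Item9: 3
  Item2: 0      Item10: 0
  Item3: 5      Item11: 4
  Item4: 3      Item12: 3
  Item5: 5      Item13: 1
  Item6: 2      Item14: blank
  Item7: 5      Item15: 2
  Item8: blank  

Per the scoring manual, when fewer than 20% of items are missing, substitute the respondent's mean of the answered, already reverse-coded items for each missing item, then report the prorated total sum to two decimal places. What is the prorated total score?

Reverse-coded (reversed = (0+5) − raw = 5 − raw):
  item 10: 5 − 0 = 5
Completed scored items (13 of 15): 1, 0, 5, 3, 5, 2, 5, 3, 5, 4, 3, 1, 2; sum = 39.
Person mean = 39 / 13 ≈ 3.0000
Prorated total = (39 / 13) × 15 = 45.00 (to 2 dp)

45.00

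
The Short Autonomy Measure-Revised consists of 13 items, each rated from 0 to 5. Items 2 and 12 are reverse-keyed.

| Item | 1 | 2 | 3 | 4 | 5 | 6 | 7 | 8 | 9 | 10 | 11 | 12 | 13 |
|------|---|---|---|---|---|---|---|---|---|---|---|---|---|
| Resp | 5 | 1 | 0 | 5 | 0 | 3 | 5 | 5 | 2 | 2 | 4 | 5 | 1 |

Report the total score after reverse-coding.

36

Raw sum = 38. Reverse-keyed items: 2, 12; their raw sum = 6.
Each reversal replaces raw with 5 − raw, changing the total by 5 − 2·raw per item.
Total = 38 + 2·5 − 2·6 = 38 + 10 − 12 = 36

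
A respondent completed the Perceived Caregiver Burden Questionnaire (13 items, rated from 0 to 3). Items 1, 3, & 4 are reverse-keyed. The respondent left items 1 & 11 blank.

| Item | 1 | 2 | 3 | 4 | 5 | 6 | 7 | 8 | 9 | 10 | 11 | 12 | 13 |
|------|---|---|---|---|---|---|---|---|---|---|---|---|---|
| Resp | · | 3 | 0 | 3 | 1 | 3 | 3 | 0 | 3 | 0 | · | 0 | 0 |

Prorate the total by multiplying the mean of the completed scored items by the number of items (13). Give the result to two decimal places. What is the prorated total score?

Reverse-coded (reversed = (0+3) − raw = 3 − raw):
  item 3: 3 − 0 = 3
  item 4: 3 − 3 = 0
Completed scored items (11 of 13): 3, 3, 0, 1, 3, 3, 0, 3, 0, 0, 0; sum = 16.
Person mean = 16 / 11 ≈ 1.4545
Prorated total = (16 / 11) × 13 = 18.91 (to 2 dp)

18.91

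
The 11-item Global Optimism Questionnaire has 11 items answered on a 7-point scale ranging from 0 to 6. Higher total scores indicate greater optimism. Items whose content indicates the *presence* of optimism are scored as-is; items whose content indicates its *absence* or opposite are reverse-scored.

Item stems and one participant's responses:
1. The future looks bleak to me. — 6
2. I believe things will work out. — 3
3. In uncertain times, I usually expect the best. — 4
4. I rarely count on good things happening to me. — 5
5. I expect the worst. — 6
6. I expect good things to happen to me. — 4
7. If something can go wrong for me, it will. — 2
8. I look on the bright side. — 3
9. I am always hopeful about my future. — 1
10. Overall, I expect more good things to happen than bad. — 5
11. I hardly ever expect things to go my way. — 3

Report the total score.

28

Items 1, 4, 5, 7, 11 describe the absence/opposite of optimism → reverse-score.
reversed = (0+6) − raw = 6 − raw.
  item 1: 6 − 6 = 0
  item 2: 3
  item 3: 4
  item 4: 6 − 5 = 1
  item 5: 6 − 6 = 0
  item 6: 4
  item 7: 6 − 2 = 4
  item 8: 3
  item 9: 1
  item 10: 5
  item 11: 6 − 3 = 3
Total = 0 + 3 + 4 + 1 + 0 + 4 + 4 + 3 + 1 + 5 + 3 = 28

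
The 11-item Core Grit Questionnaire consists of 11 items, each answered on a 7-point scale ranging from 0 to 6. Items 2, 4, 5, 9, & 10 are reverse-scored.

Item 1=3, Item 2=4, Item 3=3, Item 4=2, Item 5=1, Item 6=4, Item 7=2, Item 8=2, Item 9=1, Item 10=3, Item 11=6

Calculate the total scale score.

39

Raw sum = 31. Reverse-scored items: 2, 4, 5, 9, 10; their raw sum = 11.
Each reversal replaces raw with 6 − raw, changing the total by 6 − 2·raw per item.
Total = 31 + 5·6 − 2·11 = 31 + 30 − 22 = 39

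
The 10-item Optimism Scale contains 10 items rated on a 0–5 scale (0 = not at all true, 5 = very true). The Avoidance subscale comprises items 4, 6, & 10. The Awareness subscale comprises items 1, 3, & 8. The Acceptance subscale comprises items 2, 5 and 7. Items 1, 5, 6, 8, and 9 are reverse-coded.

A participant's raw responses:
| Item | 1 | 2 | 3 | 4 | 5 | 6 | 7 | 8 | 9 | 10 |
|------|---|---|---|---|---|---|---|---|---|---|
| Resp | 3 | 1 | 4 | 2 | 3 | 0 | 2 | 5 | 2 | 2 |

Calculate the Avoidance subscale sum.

Avoidance items: 4, 6, 10.
Of these, item 6 is reverse-coded; on a 0–5 scale, reversed = 5 − raw.
  item 4: 2
  item 6: 5 − 0 = 5
  item 10: 2
Sum = 2 + 5 + 2 = 9

9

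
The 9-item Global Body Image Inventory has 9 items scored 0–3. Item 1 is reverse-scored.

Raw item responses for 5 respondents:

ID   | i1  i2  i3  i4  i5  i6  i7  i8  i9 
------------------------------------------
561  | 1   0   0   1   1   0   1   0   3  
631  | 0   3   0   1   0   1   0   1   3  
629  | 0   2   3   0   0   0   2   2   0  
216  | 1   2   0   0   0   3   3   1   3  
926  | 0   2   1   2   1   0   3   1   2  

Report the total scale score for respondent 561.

Respondent 561 raw: 1, 0, 0, 1, 1, 0, 1, 0, 3.
Reverse-coded (reverse-coded value = 3 − response):
  item 1: 3 − 1 = 2
  item 2: 0
  item 3: 0
  item 4: 1
  item 5: 1
  item 6: 0
  item 7: 1
  item 8: 0
  item 9: 3
Sum = 2 + 0 + 0 + 1 + 1 + 0 + 1 + 0 + 3 = 8

8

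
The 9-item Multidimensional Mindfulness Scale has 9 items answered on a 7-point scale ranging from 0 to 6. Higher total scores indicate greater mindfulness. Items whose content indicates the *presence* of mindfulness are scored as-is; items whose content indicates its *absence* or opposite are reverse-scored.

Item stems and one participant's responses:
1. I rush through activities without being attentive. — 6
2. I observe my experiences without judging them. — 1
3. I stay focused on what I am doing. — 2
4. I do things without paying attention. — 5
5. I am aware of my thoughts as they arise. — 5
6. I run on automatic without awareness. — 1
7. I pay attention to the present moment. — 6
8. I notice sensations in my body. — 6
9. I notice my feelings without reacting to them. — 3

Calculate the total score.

29

Items 1, 4, 6 describe the absence/opposite of mindfulness → reverse-score.
on a 0–6 scale, reversed = 6 − raw.
  item 1: 6 − 6 = 0
  item 2: 1
  item 3: 2
  item 4: 6 − 5 = 1
  item 5: 5
  item 6: 6 − 1 = 5
  item 7: 6
  item 8: 6
  item 9: 3
Total = 0 + 1 + 2 + 1 + 5 + 5 + 6 + 6 + 3 = 29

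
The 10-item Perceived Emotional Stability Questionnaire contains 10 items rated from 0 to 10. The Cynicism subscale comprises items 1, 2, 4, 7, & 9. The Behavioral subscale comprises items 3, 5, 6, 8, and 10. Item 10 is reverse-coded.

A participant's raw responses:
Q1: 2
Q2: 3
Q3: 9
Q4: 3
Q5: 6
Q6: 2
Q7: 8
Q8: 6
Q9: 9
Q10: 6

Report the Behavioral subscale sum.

27

Behavioral items: 3, 5, 6, 8, 10.
Of these, item 10 is reverse-coded; reverse-coded value = 10 − response.
  item 3: 9
  item 5: 6
  item 6: 2
  item 8: 6
  item 10: 10 − 6 = 4
Sum = 9 + 6 + 2 + 6 + 4 = 27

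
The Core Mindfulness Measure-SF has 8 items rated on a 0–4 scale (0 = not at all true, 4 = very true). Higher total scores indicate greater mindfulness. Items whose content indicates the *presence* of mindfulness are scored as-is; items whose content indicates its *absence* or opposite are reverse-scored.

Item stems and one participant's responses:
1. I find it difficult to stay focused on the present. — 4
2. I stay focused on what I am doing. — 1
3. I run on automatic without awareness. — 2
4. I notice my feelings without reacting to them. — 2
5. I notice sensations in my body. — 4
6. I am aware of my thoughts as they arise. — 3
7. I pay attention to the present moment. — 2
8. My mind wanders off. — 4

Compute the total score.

Items 1, 3, 8 describe the absence/opposite of mindfulness → reverse-score.
reverse-coded value = 4 − response.
  item 1: 4 − 4 = 0
  item 2: 1
  item 3: 4 − 2 = 2
  item 4: 2
  item 5: 4
  item 6: 3
  item 7: 2
  item 8: 4 − 4 = 0
Total = 0 + 1 + 2 + 2 + 4 + 3 + 2 + 0 = 14

14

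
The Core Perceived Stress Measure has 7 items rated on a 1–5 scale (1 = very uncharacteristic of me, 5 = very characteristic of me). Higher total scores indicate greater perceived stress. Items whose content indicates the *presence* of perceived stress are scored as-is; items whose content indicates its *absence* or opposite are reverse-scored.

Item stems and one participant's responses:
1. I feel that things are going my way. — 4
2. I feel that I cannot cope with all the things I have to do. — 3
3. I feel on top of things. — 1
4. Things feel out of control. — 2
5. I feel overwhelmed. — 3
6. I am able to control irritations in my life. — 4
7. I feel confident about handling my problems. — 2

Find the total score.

Items 1, 3, 6, 7 describe the absence/opposite of perceived stress → reverse-score.
reversed = (1+5) − raw = 6 − raw.
  item 1: 6 − 4 = 2
  item 2: 3
  item 3: 6 − 1 = 5
  item 4: 2
  item 5: 3
  item 6: 6 − 4 = 2
  item 7: 6 − 2 = 4
Total = 2 + 3 + 5 + 2 + 3 + 2 + 4 = 21

21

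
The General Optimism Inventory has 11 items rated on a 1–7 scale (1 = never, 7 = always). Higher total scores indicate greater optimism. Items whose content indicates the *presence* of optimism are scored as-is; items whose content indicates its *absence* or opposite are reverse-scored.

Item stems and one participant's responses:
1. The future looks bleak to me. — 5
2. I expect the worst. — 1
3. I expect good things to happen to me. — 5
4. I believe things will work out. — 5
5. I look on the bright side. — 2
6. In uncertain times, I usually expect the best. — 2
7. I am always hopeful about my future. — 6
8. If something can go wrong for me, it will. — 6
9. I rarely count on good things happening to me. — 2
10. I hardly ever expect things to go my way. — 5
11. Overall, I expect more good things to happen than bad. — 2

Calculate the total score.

Items 1, 2, 8, 9, 10 describe the absence/opposite of optimism → reverse-score.
on a 1–7 scale, reversed = 8 − raw.
  item 1: 8 − 5 = 3
  item 2: 8 − 1 = 7
  item 3: 5
  item 4: 5
  item 5: 2
  item 6: 2
  item 7: 6
  item 8: 8 − 6 = 2
  item 9: 8 − 2 = 6
  item 10: 8 − 5 = 3
  item 11: 2
Total = 3 + 7 + 5 + 5 + 2 + 2 + 6 + 2 + 6 + 3 + 2 = 43

43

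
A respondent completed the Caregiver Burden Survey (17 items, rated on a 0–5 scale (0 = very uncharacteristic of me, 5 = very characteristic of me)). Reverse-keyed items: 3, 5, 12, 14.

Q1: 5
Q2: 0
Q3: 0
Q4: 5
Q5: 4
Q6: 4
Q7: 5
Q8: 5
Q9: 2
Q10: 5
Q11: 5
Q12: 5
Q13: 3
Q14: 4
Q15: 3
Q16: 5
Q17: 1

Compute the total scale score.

Raw sum = 61. Reverse-keyed items: 3, 5, 12, 14; their raw sum = 13.
Each reversal replaces raw with 5 − raw, changing the total by 5 − 2·raw per item.
Total = 61 + 4·5 − 2·13 = 61 + 20 − 26 = 55

55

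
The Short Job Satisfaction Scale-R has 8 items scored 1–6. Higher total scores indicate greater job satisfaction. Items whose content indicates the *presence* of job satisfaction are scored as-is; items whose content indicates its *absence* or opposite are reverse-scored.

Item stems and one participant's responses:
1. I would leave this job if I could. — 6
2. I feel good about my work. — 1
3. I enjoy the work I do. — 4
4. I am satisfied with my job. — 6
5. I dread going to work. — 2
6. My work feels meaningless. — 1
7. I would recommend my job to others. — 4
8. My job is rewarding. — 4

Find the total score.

Items 1, 5, 6 describe the absence/opposite of job satisfaction → reverse-score.
on a 1–6 scale, reversed = 7 − raw.
  item 1: 7 − 6 = 1
  item 2: 1
  item 3: 4
  item 4: 6
  item 5: 7 − 2 = 5
  item 6: 7 − 1 = 6
  item 7: 4
  item 8: 4
Total = 1 + 1 + 4 + 6 + 5 + 6 + 4 + 4 = 31

31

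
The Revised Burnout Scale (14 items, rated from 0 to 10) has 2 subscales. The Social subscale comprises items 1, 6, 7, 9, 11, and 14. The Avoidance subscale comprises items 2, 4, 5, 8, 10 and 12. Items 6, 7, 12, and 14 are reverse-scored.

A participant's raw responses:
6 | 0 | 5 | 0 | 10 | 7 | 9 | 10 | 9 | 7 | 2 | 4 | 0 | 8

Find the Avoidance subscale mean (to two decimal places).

Avoidance items: 2, 4, 5, 8, 10, 12.
Of these, item 12 is reverse-scored; reversed = (0+10) − raw = 10 − raw.
  item 2: 0
  item 4: 0
  item 5: 10
  item 8: 10
  item 10: 7
  item 12: 10 − 4 = 6
Sum = 0 + 0 + 10 + 10 + 7 + 6 = 33
Mean = 33 / 6 = 5.50

5.50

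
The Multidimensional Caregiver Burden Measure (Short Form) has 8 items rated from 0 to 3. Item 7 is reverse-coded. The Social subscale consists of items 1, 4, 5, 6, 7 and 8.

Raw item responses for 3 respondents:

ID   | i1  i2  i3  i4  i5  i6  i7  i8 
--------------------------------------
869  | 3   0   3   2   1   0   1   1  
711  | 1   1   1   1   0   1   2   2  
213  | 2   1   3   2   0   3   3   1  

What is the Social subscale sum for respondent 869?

Respondent 869 raw: 3, 0, 3, 2, 1, 0, 1, 1.
Social items: 1, 4, 5, 6, 7, 8.
Reverse-coded (reversed = (0+3) − raw = 3 − raw):
  item 1: 3
  item 4: 2
  item 5: 1
  item 6: 0
  item 7: 3 − 1 = 2
  item 8: 1
Sum = 3 + 2 + 1 + 0 + 2 + 1 = 9

9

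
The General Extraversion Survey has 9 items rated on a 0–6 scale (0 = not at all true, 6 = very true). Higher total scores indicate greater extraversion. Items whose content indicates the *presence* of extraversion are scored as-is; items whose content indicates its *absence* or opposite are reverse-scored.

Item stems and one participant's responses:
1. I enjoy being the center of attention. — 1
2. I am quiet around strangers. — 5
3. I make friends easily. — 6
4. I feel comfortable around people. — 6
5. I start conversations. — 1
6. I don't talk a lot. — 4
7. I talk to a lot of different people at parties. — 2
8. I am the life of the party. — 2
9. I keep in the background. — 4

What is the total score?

23

Items 2, 6, 9 describe the absence/opposite of extraversion → reverse-score.
reverse-coded value = 6 − response.
  item 1: 1
  item 2: 6 − 5 = 1
  item 3: 6
  item 4: 6
  item 5: 1
  item 6: 6 − 4 = 2
  item 7: 2
  item 8: 2
  item 9: 6 − 4 = 2
Total = 1 + 1 + 6 + 6 + 1 + 2 + 2 + 2 + 2 = 23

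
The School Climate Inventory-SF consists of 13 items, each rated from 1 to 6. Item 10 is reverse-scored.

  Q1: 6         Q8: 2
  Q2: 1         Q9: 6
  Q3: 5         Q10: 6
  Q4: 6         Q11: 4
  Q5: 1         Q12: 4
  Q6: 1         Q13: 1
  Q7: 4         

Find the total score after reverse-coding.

Reverse-scored items use 7 − raw:
  item 10: 7 − 6 = 1
Scored items: 6, 1, 5, 6, 1, 1, 4, 2, 6, 1, 4, 4, 1
Total = 6 + 1 + 5 + 6 + 1 + 1 + 4 + 2 + 6 + 1 + 4 + 4 + 1 = 42

42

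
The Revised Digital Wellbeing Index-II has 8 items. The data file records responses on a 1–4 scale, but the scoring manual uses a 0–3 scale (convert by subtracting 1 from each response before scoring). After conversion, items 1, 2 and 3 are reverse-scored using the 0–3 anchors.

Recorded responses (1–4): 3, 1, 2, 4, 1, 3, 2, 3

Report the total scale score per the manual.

Convert to 0–3: 2, 0, 1, 3, 0, 2, 1, 2
Reverse-coded (reverse-coded value = 3 − response):
  item 1: 3 − 2 = 1
  item 2: 3 − 0 = 3
  item 3: 3 − 1 = 2
Scored: 1, 3, 2, 3, 0, 2, 1, 2
Total = 14

14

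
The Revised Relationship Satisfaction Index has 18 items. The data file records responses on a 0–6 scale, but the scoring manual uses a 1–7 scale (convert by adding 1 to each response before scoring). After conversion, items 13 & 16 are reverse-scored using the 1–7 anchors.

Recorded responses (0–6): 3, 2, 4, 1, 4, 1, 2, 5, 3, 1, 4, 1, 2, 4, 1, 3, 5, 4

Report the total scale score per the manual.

70

Convert to 1–7: 4, 3, 5, 2, 5, 2, 3, 6, 4, 2, 5, 2, 3, 5, 2, 4, 6, 5
Reverse-coded (reverse-coded value = 8 − response):
  item 13: 8 − 3 = 5
  item 16: 8 − 4 = 4
Scored: 4, 3, 5, 2, 5, 2, 3, 6, 4, 2, 5, 2, 5, 5, 2, 4, 6, 5
Total = 70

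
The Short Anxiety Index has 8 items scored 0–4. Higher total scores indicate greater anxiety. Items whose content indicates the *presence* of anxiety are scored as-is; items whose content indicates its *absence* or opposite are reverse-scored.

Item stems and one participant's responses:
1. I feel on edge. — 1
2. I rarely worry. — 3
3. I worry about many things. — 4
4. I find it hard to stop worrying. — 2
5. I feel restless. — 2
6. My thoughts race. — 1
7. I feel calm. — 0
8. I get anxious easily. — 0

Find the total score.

Items 2, 7 describe the absence/opposite of anxiety → reverse-score.
reverse-coded value = 4 − response.
  item 1: 1
  item 2: 4 − 3 = 1
  item 3: 4
  item 4: 2
  item 5: 2
  item 6: 1
  item 7: 4 − 0 = 4
  item 8: 0
Total = 1 + 1 + 4 + 2 + 2 + 1 + 4 + 0 = 15

15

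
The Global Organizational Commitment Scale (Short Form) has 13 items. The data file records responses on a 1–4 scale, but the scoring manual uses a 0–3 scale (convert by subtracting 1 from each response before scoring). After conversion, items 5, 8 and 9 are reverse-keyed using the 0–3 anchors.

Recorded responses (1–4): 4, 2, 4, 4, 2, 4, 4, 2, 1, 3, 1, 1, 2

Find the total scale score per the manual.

Convert to 0–3: 3, 1, 3, 3, 1, 3, 3, 1, 0, 2, 0, 0, 1
Reverse-coded (on a 0–3 scale, reversed = 3 − raw):
  item 5: 3 − 1 = 2
  item 8: 3 − 1 = 2
  item 9: 3 − 0 = 3
Scored: 3, 1, 3, 3, 2, 3, 3, 2, 3, 2, 0, 0, 1
Total = 26

26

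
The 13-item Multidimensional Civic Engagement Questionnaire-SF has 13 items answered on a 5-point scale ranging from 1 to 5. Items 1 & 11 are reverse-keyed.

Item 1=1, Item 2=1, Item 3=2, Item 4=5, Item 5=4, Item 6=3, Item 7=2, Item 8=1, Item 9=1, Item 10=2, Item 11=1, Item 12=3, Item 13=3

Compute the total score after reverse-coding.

Raw sum = 29. Reverse-keyed items: 1, 11; their raw sum = 2.
Each reversal replaces raw with 6 − raw, changing the total by 6 − 2·raw per item.
Total = 29 + 2·6 − 2·2 = 29 + 12 − 4 = 37

37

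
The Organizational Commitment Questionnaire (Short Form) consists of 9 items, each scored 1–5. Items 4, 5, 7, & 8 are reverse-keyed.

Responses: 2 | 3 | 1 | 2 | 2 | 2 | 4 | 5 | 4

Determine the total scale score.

Reverse-keyed items use 6 − raw:
  item 4: 6 − 2 = 4
  item 5: 6 − 2 = 4
  item 7: 6 − 4 = 2
  item 8: 6 − 5 = 1
After reverse-coding: 2, 3, 1, 4, 4, 2, 2, 1, 4
Total = 2 + 3 + 1 + 4 + 4 + 2 + 2 + 1 + 4 = 23

23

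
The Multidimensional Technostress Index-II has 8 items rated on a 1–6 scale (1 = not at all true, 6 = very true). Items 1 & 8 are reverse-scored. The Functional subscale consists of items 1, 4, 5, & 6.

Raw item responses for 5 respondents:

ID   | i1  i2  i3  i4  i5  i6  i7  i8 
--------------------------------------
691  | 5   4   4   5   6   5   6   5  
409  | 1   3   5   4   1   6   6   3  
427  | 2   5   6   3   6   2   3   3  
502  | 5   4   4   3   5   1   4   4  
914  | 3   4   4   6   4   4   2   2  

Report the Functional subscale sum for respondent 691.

Respondent 691 raw: 5, 4, 4, 5, 6, 5, 6, 5.
Functional items: 1, 4, 5, 6.
Reverse-coded (reversed = (1+6) − raw = 7 − raw):
  item 1: 7 − 5 = 2
  item 4: 5
  item 5: 6
  item 6: 5
Sum = 2 + 5 + 6 + 5 = 18

18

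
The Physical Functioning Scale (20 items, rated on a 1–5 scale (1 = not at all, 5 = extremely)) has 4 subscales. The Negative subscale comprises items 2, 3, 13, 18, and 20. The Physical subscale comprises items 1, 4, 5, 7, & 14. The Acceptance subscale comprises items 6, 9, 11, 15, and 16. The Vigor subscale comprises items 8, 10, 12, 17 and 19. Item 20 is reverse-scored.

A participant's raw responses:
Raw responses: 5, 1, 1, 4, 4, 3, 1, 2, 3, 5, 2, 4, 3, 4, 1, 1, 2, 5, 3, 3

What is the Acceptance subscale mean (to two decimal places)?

Acceptance items: 6, 9, 11, 15, 16.
  item 6: 3
  item 9: 3
  item 11: 2
  item 15: 1
  item 16: 1
Sum = 3 + 3 + 2 + 1 + 1 = 10
Mean = 10 / 5 = 2.00

2.00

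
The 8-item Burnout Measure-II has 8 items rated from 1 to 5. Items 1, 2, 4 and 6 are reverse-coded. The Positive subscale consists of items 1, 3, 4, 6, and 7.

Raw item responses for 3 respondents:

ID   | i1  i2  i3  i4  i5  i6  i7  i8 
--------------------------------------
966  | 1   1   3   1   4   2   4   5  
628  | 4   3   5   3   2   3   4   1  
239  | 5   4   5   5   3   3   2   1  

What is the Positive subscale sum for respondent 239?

12

Respondent 239 raw: 5, 4, 5, 5, 3, 3, 2, 1.
Positive items: 1, 3, 4, 6, 7.
Reverse-coded (reverse-coded value = 6 − response):
  item 1: 6 − 5 = 1
  item 3: 5
  item 4: 6 − 5 = 1
  item 6: 6 − 3 = 3
  item 7: 2
Sum = 1 + 5 + 1 + 3 + 2 = 12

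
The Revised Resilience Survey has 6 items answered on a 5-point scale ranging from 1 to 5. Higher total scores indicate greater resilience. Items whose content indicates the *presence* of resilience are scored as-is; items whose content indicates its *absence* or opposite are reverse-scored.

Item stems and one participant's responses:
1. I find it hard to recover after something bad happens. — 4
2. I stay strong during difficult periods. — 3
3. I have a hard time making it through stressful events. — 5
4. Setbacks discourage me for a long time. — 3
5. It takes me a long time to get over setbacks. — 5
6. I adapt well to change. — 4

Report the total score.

14

Items 1, 3, 4, 5 describe the absence/opposite of resilience → reverse-score.
reverse-coded value = 6 − response.
  item 1: 6 − 4 = 2
  item 2: 3
  item 3: 6 − 5 = 1
  item 4: 6 − 3 = 3
  item 5: 6 − 5 = 1
  item 6: 4
Total = 2 + 3 + 1 + 3 + 1 + 4 = 14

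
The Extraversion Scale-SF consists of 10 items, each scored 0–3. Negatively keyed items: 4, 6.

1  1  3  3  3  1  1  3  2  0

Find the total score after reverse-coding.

Reversing items 4 and 6 with 3 − raw:
Total = 1 + 1 + 3 + (3−3) + 3 + (3−1) + 1 + 3 + 2 + 0
      = 1 + 1 + 3 + 0 + 3 + 2 + 1 + 3 + 2 + 0 = 16

16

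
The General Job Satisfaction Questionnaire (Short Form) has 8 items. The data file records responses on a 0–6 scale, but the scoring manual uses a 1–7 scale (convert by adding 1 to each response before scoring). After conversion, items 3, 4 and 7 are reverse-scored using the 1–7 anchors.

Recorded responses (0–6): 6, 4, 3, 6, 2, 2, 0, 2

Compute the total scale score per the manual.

33

Convert to 1–7: 7, 5, 4, 7, 3, 3, 1, 3
Reverse-coded (reversed = (1+7) − raw = 8 − raw):
  item 3: 8 − 4 = 4
  item 4: 8 − 7 = 1
  item 7: 8 − 1 = 7
Scored: 7, 5, 4, 1, 3, 3, 7, 3
Total = 33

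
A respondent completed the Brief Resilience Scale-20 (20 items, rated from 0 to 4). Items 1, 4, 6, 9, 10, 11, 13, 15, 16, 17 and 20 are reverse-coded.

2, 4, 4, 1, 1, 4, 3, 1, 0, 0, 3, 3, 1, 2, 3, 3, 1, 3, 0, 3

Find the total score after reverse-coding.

Raw sum = 42. Reverse-coded items: 1, 4, 6, 9, 10, 11, 13, 15, 16, 17, 20; their raw sum = 21.
Each reversal replaces raw with 4 − raw, changing the total by 4 − 2·raw per item.
Total = 42 + 11·4 − 2·21 = 42 + 44 − 42 = 44

44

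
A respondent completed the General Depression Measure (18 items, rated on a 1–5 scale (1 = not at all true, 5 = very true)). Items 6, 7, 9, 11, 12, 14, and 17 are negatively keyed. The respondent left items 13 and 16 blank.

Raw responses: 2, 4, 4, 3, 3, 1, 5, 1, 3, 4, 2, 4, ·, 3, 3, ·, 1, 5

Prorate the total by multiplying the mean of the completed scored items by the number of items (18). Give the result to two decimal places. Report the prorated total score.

58.50

Reverse-coded (reversed = (1+5) − raw = 6 − raw):
  item 6: 6 − 1 = 5
  item 7: 6 − 5 = 1
  item 9: 6 − 3 = 3
  item 11: 6 − 2 = 4
  item 12: 6 − 4 = 2
  item 14: 6 − 3 = 3
  item 17: 6 − 1 = 5
Completed scored items (16 of 18): 2, 4, 4, 3, 3, 5, 1, 1, 3, 4, 4, 2, 3, 3, 5, 5; sum = 52.
Person mean = 52 / 16 ≈ 3.2500
Prorated total = (52 / 16) × 18 = 58.50 (to 2 dp)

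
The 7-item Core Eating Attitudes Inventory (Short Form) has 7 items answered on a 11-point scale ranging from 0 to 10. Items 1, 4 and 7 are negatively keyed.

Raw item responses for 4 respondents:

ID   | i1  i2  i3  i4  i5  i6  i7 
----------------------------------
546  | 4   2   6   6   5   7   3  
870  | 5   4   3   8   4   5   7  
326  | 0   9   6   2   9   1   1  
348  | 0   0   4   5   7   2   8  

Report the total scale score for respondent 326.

52

Respondent 326 raw: 0, 9, 6, 2, 9, 1, 1.
Reverse-coded (reversed = (0+10) − raw = 10 − raw):
  item 1: 10 − 0 = 10
  item 2: 9
  item 3: 6
  item 4: 10 − 2 = 8
  item 5: 9
  item 6: 1
  item 7: 10 − 1 = 9
Sum = 10 + 9 + 6 + 8 + 9 + 1 + 9 = 52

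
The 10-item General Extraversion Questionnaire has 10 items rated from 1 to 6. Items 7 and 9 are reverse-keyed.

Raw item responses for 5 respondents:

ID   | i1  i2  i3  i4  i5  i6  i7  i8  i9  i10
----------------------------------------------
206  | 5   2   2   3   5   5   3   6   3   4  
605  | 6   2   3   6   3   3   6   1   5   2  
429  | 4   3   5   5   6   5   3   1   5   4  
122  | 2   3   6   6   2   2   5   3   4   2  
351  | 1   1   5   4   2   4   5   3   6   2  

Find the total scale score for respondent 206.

40

Respondent 206 raw: 5, 2, 2, 3, 5, 5, 3, 6, 3, 4.
Reverse-coded (reverse-coded value = 7 − response):
  item 1: 5
  item 2: 2
  item 3: 2
  item 4: 3
  item 5: 5
  item 6: 5
  item 7: 7 − 3 = 4
  item 8: 6
  item 9: 7 − 3 = 4
  item 10: 4
Sum = 5 + 2 + 2 + 3 + 5 + 5 + 4 + 6 + 4 + 4 = 40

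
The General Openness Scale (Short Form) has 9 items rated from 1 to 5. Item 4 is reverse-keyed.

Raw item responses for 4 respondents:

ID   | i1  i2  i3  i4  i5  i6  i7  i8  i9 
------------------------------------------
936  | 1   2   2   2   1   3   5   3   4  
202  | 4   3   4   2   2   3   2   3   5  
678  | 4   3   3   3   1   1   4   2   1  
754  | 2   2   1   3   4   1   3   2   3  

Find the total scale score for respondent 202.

30

Respondent 202 raw: 4, 3, 4, 2, 2, 3, 2, 3, 5.
Reverse-coded (reverse-coded value = 6 − response):
  item 1: 4
  item 2: 3
  item 3: 4
  item 4: 6 − 2 = 4
  item 5: 2
  item 6: 3
  item 7: 2
  item 8: 3
  item 9: 5
Sum = 4 + 3 + 4 + 4 + 2 + 3 + 2 + 3 + 5 = 30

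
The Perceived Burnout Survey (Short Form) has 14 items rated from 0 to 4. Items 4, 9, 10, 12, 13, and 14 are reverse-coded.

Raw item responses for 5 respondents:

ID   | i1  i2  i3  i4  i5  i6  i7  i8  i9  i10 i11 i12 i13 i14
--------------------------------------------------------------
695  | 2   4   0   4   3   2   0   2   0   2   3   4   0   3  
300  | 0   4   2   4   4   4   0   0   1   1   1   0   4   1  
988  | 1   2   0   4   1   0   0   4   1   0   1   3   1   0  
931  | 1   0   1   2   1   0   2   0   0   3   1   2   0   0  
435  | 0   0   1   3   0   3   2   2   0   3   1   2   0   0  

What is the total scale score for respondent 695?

27

Respondent 695 raw: 2, 4, 0, 4, 3, 2, 0, 2, 0, 2, 3, 4, 0, 3.
Reverse-coded (reverse-coded value = 4 − response):
  item 1: 2
  item 2: 4
  item 3: 0
  item 4: 4 − 4 = 0
  item 5: 3
  item 6: 2
  item 7: 0
  item 8: 2
  item 9: 4 − 0 = 4
  item 10: 4 − 2 = 2
  item 11: 3
  item 12: 4 − 4 = 0
  item 13: 4 − 0 = 4
  item 14: 4 − 3 = 1
Sum = 2 + 4 + 0 + 0 + 3 + 2 + 0 + 2 + 4 + 2 + 3 + 0 + 4 + 1 = 27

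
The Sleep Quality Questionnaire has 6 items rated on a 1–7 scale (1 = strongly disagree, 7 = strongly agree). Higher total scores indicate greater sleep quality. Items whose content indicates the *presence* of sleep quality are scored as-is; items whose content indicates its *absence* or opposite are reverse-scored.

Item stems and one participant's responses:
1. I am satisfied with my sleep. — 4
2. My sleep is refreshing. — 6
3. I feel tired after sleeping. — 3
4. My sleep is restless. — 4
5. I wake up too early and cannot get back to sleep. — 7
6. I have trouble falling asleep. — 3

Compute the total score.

Items 3, 4, 5, 6 describe the absence/opposite of sleep quality → reverse-score.
reversed = (1+7) − raw = 8 − raw.
  item 1: 4
  item 2: 6
  item 3: 8 − 3 = 5
  item 4: 8 − 4 = 4
  item 5: 8 − 7 = 1
  item 6: 8 − 3 = 5
Total = 4 + 6 + 5 + 4 + 1 + 5 = 25

25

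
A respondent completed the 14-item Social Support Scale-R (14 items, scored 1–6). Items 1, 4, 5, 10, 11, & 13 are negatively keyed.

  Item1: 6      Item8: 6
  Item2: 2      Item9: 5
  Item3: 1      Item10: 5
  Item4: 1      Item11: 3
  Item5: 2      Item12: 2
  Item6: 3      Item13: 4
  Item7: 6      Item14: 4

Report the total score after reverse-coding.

Raw sum = 50. Negatively keyed items: 1, 4, 5, 10, 11, 13; their raw sum = 21.
Each reversal replaces raw with 7 − raw, changing the total by 7 − 2·raw per item.
Total = 50 + 6·7 − 2·21 = 50 + 42 − 42 = 50

50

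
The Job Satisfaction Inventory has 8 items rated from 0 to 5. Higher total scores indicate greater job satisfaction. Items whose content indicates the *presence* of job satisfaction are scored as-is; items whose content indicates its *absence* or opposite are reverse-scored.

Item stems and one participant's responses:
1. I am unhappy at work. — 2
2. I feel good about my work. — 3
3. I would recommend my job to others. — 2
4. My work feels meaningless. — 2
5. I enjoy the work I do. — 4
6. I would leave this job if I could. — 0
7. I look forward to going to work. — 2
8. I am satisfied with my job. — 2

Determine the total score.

Items 1, 4, 6 describe the absence/opposite of job satisfaction → reverse-score.
on a 0–5 scale, reversed = 5 − raw.
  item 1: 5 − 2 = 3
  item 2: 3
  item 3: 2
  item 4: 5 − 2 = 3
  item 5: 4
  item 6: 5 − 0 = 5
  item 7: 2
  item 8: 2
Total = 3 + 3 + 2 + 3 + 4 + 5 + 2 + 2 = 24

24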